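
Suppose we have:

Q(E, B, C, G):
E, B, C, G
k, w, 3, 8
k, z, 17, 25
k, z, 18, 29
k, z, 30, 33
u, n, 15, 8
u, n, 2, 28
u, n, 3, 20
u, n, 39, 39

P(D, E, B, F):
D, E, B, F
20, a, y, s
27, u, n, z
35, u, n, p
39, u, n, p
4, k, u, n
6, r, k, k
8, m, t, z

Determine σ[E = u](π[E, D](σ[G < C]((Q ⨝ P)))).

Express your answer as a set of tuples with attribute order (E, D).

Joining Q and P on E, B yields {(u, n, 15, 8, 27, z), (u, n, 15, 8, 35, p), (u, n, 15, 8, 39, p), (u, n, 2, 28, 27, z), (u, n, 2, 28, 35, p), (u, n, 2, 28, 39, p), (u, n, 3, 20, 27, z), (u, n, 3, 20, 35, p), (u, n, 3, 20, 39, p), (u, n, 39, 39, 27, z), (u, n, 39, 39, 35, p), (u, n, 39, 39, 39, p)}.
σ[G < C]: keep tuples satisfying G < C → {(u, n, 15, 8, 27, z), (u, n, 15, 8, 35, p), (u, n, 15, 8, 39, p)}
π_{E, D} gives {(u, 27), (u, 35), (u, 39)}.
σ[E = u]: keep tuples satisfying E = u → {(u, 27), (u, 35), (u, 39)}

{(u, 27), (u, 35), (u, 39)}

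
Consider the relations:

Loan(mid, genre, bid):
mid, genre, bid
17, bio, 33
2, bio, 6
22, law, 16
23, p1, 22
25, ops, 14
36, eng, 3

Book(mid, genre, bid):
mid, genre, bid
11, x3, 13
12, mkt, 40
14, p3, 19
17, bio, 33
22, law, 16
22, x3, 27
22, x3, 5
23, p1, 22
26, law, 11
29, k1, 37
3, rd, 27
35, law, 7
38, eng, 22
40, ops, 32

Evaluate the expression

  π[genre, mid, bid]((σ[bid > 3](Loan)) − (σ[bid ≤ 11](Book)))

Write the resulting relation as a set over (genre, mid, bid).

{(bio, 17, 33), (bio, 2, 6), (law, 22, 16), (ops, 25, 14), (p1, 23, 22)}

Filtering on bid > 3 leaves {(17, bio, 33), (2, bio, 6), (22, law, 16), (23, p1, 22), (25, ops, 14)}.
Filtering on bid ≤ 11 leaves {(22, x3, 5), (26, law, 11), (35, law, 7)}.
Taking the difference: {(17, bio, 33), (2, bio, 6), (22, law, 16), (23, p1, 22), (25, ops, 14)}
Projecting to genre, mid, bid: {(bio, 17, 33), (bio, 2, 6), (law, 22, 16), (ops, 25, 14), (p1, 23, 22)}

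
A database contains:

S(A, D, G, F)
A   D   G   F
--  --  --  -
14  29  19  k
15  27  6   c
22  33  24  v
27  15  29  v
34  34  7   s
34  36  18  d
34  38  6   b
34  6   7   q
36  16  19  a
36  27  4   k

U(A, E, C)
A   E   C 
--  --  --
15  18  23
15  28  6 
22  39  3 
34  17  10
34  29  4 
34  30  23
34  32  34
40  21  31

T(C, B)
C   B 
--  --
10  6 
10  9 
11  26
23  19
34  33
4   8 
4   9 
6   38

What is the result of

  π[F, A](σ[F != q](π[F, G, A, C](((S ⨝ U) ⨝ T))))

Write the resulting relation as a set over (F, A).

S ⋈ U (natural join on A): {(15, 27, 6, c, 18, 23), (15, 27, 6, c, 28, 6), (22, 33, 24, v, 39, 3), (34, 34, 7, s, 17, 10), (34, 34, 7, s, 29, 4), (34, 34, 7, s, 30, 23), (34, 34, 7, s, 32, 34), (34, 36, 18, d, 17, 10), (34, 36, 18, d, 29, 4), (34, 36, 18, d, 30, 23), (34, 36, 18, d, 32, 34), (34, 38, 6, b, 17, 10), (34, 38, 6, b, 29, 4), (34, 38, 6, b, 30, 23), (34, 38, 6, b, 32, 34), (34, 6, 7, q, 17, 10), (34, 6, 7, q, 29, 4), (34, 6, 7, q, 30, 23), (34, 6, 7, q, 32, 34)}
(S ⨝ U) ⋈ T (natural join on C): {(15, 27, 6, c, 18, 23, 19), (15, 27, 6, c, 28, 6, 38), (34, 34, 7, s, 17, 10, 6), (34, 34, 7, s, 17, 10, 9), (34, 34, 7, s, 29, 4, 8), (34, 34, 7, s, 29, 4, 9), (34, 34, 7, s, 30, 23, 19), (34, 34, 7, s, 32, 34, 33), (34, 36, 18, d, 17, 10, 6), (34, 36, 18, d, 17, 10, 9), (34, 36, 18, d, 29, 4, 8), (34, 36, 18, d, 29, 4, 9), (34, 36, 18, d, 30, 23, 19), (34, 36, 18, d, 32, 34, 33), (34, 38, 6, b, 17, 10, 6), (34, 38, 6, b, 17, 10, 9), (34, 38, 6, b, 29, 4, 8), (34, 38, 6, b, 29, 4, 9), (34, 38, 6, b, 30, 23, 19), (34, 38, 6, b, 32, 34, 33), (34, 6, 7, q, 17, 10, 6), (34, 6, 7, q, 17, 10, 9), (34, 6, 7, q, 29, 4, 8), (34, 6, 7, q, 29, 4, 9), (34, 6, 7, q, 30, 23, 19), (34, 6, 7, q, 32, 34, 33)}
π_{F, G, A, C} gives {(b, 6, 34, 10), (b, 6, 34, 23), (b, 6, 34, 34), (b, 6, 34, 4), (c, 6, 15, 23), (c, 6, 15, 6), (d, 18, 34, 10), (d, 18, 34, 23), (d, 18, 34, 34), (d, 18, 34, 4), (q, 7, 34, 10), (q, 7, 34, 23), (q, 7, 34, 34), (q, 7, 34, 4), (s, 7, 34, 10), (s, 7, 34, 23), (s, 7, 34, 34), (s, 7, 34, 4)} (8 duplicate(s) eliminated).
σ[F != q]: keep tuples satisfying F != q → {(b, 6, 34, 10), (b, 6, 34, 23), (b, 6, 34, 34), (b, 6, 34, 4), (c, 6, 15, 23), (c, 6, 15, 6), (d, 18, 34, 10), (d, 18, 34, 23), (d, 18, 34, 34), (d, 18, 34, 4), (s, 7, 34, 10), (s, 7, 34, 23), (s, 7, 34, 34), (s, 7, 34, 4)}
π_{F, A} gives {(b, 34), (c, 15), (d, 34), (s, 34)} (10 duplicate(s) eliminated).

{(b, 34), (c, 15), (d, 34), (s, 34)}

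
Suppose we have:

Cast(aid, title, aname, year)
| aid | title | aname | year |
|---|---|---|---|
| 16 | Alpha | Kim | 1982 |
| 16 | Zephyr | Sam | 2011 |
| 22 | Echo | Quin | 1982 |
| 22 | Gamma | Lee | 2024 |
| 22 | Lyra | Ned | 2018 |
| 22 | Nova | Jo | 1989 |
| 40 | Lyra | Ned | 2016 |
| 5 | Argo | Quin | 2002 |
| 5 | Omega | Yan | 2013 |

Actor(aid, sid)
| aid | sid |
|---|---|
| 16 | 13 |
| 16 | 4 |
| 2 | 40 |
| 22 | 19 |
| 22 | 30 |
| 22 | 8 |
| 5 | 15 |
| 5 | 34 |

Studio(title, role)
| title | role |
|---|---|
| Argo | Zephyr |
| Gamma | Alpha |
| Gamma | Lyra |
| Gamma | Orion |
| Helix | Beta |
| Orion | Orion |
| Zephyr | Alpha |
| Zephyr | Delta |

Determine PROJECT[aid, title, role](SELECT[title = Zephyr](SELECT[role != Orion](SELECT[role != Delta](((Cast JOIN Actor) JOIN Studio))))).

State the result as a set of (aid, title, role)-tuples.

Cast ⋈ Actor (natural join on aid): {(16, Alpha, Kim, 1982, 13), (16, Alpha, Kim, 1982, 4), (16, Zephyr, Sam, 2011, 13), (16, Zephyr, Sam, 2011, 4), (22, Echo, Quin, 1982, 19), (22, Echo, Quin, 1982, 30), (22, Echo, Quin, 1982, 8), (22, Gamma, Lee, 2024, 19), (22, Gamma, Lee, 2024, 30), (22, Gamma, Lee, 2024, 8), (22, Lyra, Ned, 2018, 19), (22, Lyra, Ned, 2018, 30), (22, Lyra, Ned, 2018, 8), (22, Nova, Jo, 1989, 19), (22, Nova, Jo, 1989, 30), (22, Nova, Jo, 1989, 8), (5, Argo, Quin, 2002, 15), (5, Argo, Quin, 2002, 34), (5, Omega, Yan, 2013, 15), (5, Omega, Yan, 2013, 34)}
(Cast JOIN Actor) ⋈ Studio (natural join on title): {(16, Zephyr, Sam, 2011, 13, Alpha), (16, Zephyr, Sam, 2011, 13, Delta), (16, Zephyr, Sam, 2011, 4, Alpha), (16, Zephyr, Sam, 2011, 4, Delta), (22, Gamma, Lee, 2024, 19, Alpha), (22, Gamma, Lee, 2024, 19, Lyra), (22, Gamma, Lee, 2024, 19, Orion), (22, Gamma, Lee, 2024, 30, Alpha), (22, Gamma, Lee, 2024, 30, Lyra), (22, Gamma, Lee, 2024, 30, Orion), (22, Gamma, Lee, 2024, 8, Alpha), (22, Gamma, Lee, 2024, 8, Lyra), (22, Gamma, Lee, 2024, 8, Orion), (5, Argo, Quin, 2002, 15, Zephyr), (5, Argo, Quin, 2002, 34, Zephyr)}
Apply σ_{role != Delta}; surviving tuples: {(16, Zephyr, Sam, 2011, 13, Alpha), (16, Zephyr, Sam, 2011, 4, Alpha), (22, Gamma, Lee, 2024, 19, Alpha), (22, Gamma, Lee, 2024, 19, Lyra), (22, Gamma, Lee, 2024, 19, Orion), (22, Gamma, Lee, 2024, 30, Alpha), (22, Gamma, Lee, 2024, 30, Lyra), (22, Gamma, Lee, 2024, 30, Orion), (22, Gamma, Lee, 2024, 8, Alpha), (22, Gamma, Lee, 2024, 8, Lyra), (22, Gamma, Lee, 2024, 8, Orion), (5, Argo, Quin, 2002, 15, Zephyr), (5, Argo, Quin, 2002, 34, Zephyr)}
Apply σ_{role != Orion}; surviving tuples: {(16, Zephyr, Sam, 2011, 13, Alpha), (16, Zephyr, Sam, 2011, 4, Alpha), (22, Gamma, Lee, 2024, 19, Alpha), (22, Gamma, Lee, 2024, 19, Lyra), (22, Gamma, Lee, 2024, 30, Alpha), (22, Gamma, Lee, 2024, 30, Lyra), (22, Gamma, Lee, 2024, 8, Alpha), (22, Gamma, Lee, 2024, 8, Lyra), (5, Argo, Quin, 2002, 15, Zephyr), (5, Argo, Quin, 2002, 34, Zephyr)}
Apply σ_{title = Zephyr}; surviving tuples: {(16, Zephyr, Sam, 2011, 13, Alpha), (16, Zephyr, Sam, 2011, 4, Alpha)}
π_{aid, title, role} gives {(16, Zephyr, Alpha)} (1 duplicate(s) eliminated).

{(16, Zephyr, Alpha)}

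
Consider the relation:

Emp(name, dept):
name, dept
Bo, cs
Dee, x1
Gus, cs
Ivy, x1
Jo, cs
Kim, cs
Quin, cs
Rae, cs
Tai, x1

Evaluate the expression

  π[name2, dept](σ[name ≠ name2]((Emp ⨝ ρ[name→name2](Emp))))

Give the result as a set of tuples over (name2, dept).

ρ[name→name2]: schema becomes (name2, dept); tuples unchanged.
Natural join on dept: {(Bo, cs, Bo), (Bo, cs, Gus), (Bo, cs, Jo), (Bo, cs, Kim), (Bo, cs, Quin), (Bo, cs, Rae), (Dee, x1, Dee), (Dee, x1, Ivy), (Dee, x1, Tai), (Gus, cs, Bo), (Gus, cs, Gus), (Gus, cs, Jo), (Gus, cs, Kim), (Gus, cs, Quin), (Gus, cs, Rae), (Ivy, x1, Dee), (Ivy, x1, Ivy), (Ivy, x1, Tai), (Jo, cs, Bo), (Jo, cs, Gus), (Jo, cs, Jo), (Jo, cs, Kim), (Jo, cs, Quin), (Jo, cs, Rae), (Kim, cs, Bo), (Kim, cs, Gus), (Kim, cs, Jo), (Kim, cs, Kim), (Kim, cs, Quin), (Kim, cs, Rae), (Quin, cs, Bo), (Quin, cs, Gus), (Quin, cs, Jo), (Quin, cs, Kim), (Quin, cs, Quin), (Quin, cs, Rae), (Rae, cs, Bo), (Rae, cs, Gus), (Rae, cs, Jo), (Rae, cs, Kim), (Rae, cs, Quin), (Rae, cs, Rae), (Tai, x1, Dee), (Tai, x1, Ivy), (Tai, x1, Tai)}
Apply σ_{name ≠ name2}; surviving tuples: {(Bo, cs, Gus), (Bo, cs, Jo), (Bo, cs, Kim), (Bo, cs, Quin), (Bo, cs, Rae), (Dee, x1, Ivy), (Dee, x1, Tai), (Gus, cs, Bo), (Gus, cs, Jo), (Gus, cs, Kim), (Gus, cs, Quin), (Gus, cs, Rae), (Ivy, x1, Dee), (Ivy, x1, Tai), (Jo, cs, Bo), (Jo, cs, Gus), (Jo, cs, Kim), (Jo, cs, Quin), (Jo, cs, Rae), (Kim, cs, Bo), (Kim, cs, Gus), (Kim, cs, Jo), (Kim, cs, Quin), (Kim, cs, Rae), (Quin, cs, Bo), (Quin, cs, Gus), (Quin, cs, Jo), (Quin, cs, Kim), (Quin, cs, Rae), (Rae, cs, Bo), (Rae, cs, Gus), (Rae, cs, Jo), (Rae, cs, Kim), (Rae, cs, Quin), (Tai, x1, Dee), (Tai, x1, Ivy)}
Projecting to name2, dept (27 duplicate(s) eliminated): {(Bo, cs), (Dee, x1), (Gus, cs), (Ivy, x1), (Jo, cs), (Kim, cs), (Quin, cs), (Rae, cs), (Tai, x1)}

{(Bo, cs), (Dee, x1), (Gus, cs), (Ivy, x1), (Jo, cs), (Kim, cs), (Quin, cs), (Rae, cs), (Tai, x1)}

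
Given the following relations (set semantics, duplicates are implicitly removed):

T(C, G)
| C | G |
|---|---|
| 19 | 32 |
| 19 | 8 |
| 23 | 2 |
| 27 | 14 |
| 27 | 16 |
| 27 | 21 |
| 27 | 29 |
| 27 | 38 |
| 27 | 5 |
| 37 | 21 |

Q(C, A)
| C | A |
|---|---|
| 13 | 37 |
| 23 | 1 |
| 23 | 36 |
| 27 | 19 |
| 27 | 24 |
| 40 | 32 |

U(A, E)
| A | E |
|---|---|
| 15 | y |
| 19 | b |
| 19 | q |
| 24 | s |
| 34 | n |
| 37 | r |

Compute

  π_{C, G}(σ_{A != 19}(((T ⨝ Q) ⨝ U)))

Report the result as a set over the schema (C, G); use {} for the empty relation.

Joining T and Q on C yields {(23, 2, 1), (23, 2, 36), (27, 14, 19), (27, 14, 24), (27, 16, 19), (27, 16, 24), (27, 21, 19), (27, 21, 24), (27, 29, 19), (27, 29, 24), (27, 38, 19), (27, 38, 24), (27, 5, 19), (27, 5, 24)}.
Joining (T ⨝ Q) and U on A yields {(27, 14, 19, b), (27, 14, 19, q), (27, 14, 24, s), (27, 16, 19, b), (27, 16, 19, q), (27, 16, 24, s), (27, 21, 19, b), (27, 21, 19, q), (27, 21, 24, s), (27, 29, 19, b), (27, 29, 19, q), (27, 29, 24, s), (27, 38, 19, b), (27, 38, 19, q), (27, 38, 24, s), (27, 5, 19, b), (27, 5, 19, q), (27, 5, 24, s)}.
Selection A != 19: {(27, 14, 24, s), (27, 16, 24, s), (27, 21, 24, s), (27, 29, 24, s), (27, 38, 24, s), (27, 5, 24, s)}
Projecting to C, G: {(27, 14), (27, 16), (27, 21), (27, 29), (27, 38), (27, 5)}

{(27, 14), (27, 16), (27, 21), (27, 29), (27, 38), (27, 5)}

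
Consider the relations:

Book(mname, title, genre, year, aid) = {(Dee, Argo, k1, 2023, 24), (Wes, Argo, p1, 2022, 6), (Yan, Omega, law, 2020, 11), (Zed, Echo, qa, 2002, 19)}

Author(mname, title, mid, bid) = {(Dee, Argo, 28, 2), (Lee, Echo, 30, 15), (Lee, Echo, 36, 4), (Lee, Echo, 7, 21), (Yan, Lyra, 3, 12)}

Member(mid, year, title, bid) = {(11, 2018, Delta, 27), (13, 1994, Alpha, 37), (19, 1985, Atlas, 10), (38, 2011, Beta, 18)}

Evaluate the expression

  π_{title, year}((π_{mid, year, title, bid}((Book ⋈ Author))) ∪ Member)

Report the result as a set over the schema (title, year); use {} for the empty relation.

Joining Book and Author on mname, title yields {(Dee, Argo, k1, 2023, 24, 28, 2)}.
π[mid, year, title, bid]: project onto (mid, year, title, bid) → {(28, 2023, Argo, 2)}
Taking the union: {(11, 2018, Delta, 27), (13, 1994, Alpha, 37), (19, 1985, Atlas, 10), (28, 2023, Argo, 2), (38, 2011, Beta, 18)}
π[title, year]: project onto (title, year) → {(Alpha, 1994), (Argo, 2023), (Atlas, 1985), (Beta, 2011), (Delta, 2018)}

{(Alpha, 1994), (Argo, 2023), (Atlas, 1985), (Beta, 2011), (Delta, 2018)}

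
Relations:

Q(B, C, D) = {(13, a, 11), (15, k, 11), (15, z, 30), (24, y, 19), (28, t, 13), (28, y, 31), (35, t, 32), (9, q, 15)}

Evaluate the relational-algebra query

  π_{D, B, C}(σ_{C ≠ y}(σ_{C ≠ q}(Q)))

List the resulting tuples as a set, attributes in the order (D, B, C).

σ[C ≠ q]: keep tuples satisfying C ≠ q → {(13, a, 11), (15, k, 11), (15, z, 30), (24, y, 19), (28, t, 13), (28, y, 31), (35, t, 32)}
σ[C ≠ y]: keep tuples satisfying C ≠ y → {(13, a, 11), (15, k, 11), (15, z, 30), (28, t, 13), (35, t, 32)}
π[D, B, C]: project onto (D, B, C) → {(11, 13, a), (11, 15, k), (13, 28, t), (30, 15, z), (32, 35, t)}

{(11, 13, a), (11, 15, k), (13, 28, t), (30, 15, z), (32, 35, t)}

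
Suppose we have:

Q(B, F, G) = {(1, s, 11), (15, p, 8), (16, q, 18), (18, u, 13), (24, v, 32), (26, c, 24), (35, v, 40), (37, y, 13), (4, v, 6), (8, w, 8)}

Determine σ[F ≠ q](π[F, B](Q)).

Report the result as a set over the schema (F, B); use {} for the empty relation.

{(c, 26), (p, 15), (s, 1), (u, 18), (v, 24), (v, 35), (v, 4), (w, 8), (y, 37)}

Projecting to F, B: {(c, 26), (p, 15), (q, 16), (s, 1), (u, 18), (v, 24), (v, 35), (v, 4), (w, 8), (y, 37)}
Filtering on F ≠ q leaves {(c, 26), (p, 15), (s, 1), (u, 18), (v, 24), (v, 35), (v, 4), (w, 8), (y, 37)}.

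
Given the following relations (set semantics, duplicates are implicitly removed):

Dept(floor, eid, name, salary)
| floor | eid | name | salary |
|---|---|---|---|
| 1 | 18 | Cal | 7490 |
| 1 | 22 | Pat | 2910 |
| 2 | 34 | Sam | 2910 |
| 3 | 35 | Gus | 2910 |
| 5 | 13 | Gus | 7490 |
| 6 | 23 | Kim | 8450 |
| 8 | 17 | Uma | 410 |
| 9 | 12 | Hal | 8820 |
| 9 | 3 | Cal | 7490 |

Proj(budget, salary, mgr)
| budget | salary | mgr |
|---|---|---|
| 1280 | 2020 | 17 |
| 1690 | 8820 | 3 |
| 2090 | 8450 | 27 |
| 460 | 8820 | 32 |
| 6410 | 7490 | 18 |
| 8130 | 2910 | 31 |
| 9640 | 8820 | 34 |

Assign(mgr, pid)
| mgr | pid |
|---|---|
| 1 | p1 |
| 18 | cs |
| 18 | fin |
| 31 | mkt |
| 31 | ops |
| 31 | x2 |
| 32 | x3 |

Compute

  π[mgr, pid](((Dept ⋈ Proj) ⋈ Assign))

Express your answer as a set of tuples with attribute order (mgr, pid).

Dept ⋈ Proj (natural join on salary): {(1, 18, Cal, 7490, 6410, 18), (1, 22, Pat, 2910, 8130, 31), (2, 34, Sam, 2910, 8130, 31), (3, 35, Gus, 2910, 8130, 31), (5, 13, Gus, 7490, 6410, 18), (6, 23, Kim, 8450, 2090, 27), (9, 12, Hal, 8820, 1690, 3), (9, 12, Hal, 8820, 460, 32), (9, 12, Hal, 8820, 9640, 34), (9, 3, Cal, 7490, 6410, 18)}
(Dept ⋈ Proj) ⋈ Assign (natural join on mgr): {(1, 18, Cal, 7490, 6410, 18, cs), (1, 18, Cal, 7490, 6410, 18, fin), (1, 22, Pat, 2910, 8130, 31, mkt), (1, 22, Pat, 2910, 8130, 31, ops), (1, 22, Pat, 2910, 8130, 31, x2), (2, 34, Sam, 2910, 8130, 31, mkt), (2, 34, Sam, 2910, 8130, 31, ops), (2, 34, Sam, 2910, 8130, 31, x2), (3, 35, Gus, 2910, 8130, 31, mkt), (3, 35, Gus, 2910, 8130, 31, ops), (3, 35, Gus, 2910, 8130, 31, x2), (5, 13, Gus, 7490, 6410, 18, cs), (5, 13, Gus, 7490, 6410, 18, fin), (9, 12, Hal, 8820, 460, 32, x3), (9, 3, Cal, 7490, 6410, 18, cs), (9, 3, Cal, 7490, 6410, 18, fin)}
Projecting to mgr, pid (10 duplicate(s) eliminated): {(18, cs), (18, fin), (31, mkt), (31, ops), (31, x2), (32, x3)}

{(18, cs), (18, fin), (31, mkt), (31, ops), (31, x2), (32, x3)}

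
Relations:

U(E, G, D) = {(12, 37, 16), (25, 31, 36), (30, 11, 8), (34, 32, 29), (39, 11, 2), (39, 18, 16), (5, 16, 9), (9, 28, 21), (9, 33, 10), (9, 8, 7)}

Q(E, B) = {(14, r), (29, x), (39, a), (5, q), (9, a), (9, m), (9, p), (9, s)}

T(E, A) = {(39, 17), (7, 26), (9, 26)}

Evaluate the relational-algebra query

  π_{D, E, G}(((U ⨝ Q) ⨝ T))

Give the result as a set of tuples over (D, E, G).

{(10, 9, 33), (16, 39, 18), (2, 39, 11), (21, 9, 28), (7, 9, 8)}

Natural join on E: {(39, 11, 2, a), (39, 18, 16, a), (5, 16, 9, q), (9, 28, 21, a), (9, 28, 21, m), (9, 28, 21, p), (9, 28, 21, s), (9, 33, 10, a), (9, 33, 10, m), (9, 33, 10, p), (9, 33, 10, s), (9, 8, 7, a), (9, 8, 7, m), (9, 8, 7, p), (9, 8, 7, s)}
Natural join on E: {(39, 11, 2, a, 17), (39, 18, 16, a, 17), (9, 28, 21, a, 26), (9, 28, 21, m, 26), (9, 28, 21, p, 26), (9, 28, 21, s, 26), (9, 33, 10, a, 26), (9, 33, 10, m, 26), (9, 33, 10, p, 26), (9, 33, 10, s, 26), (9, 8, 7, a, 26), (9, 8, 7, m, 26), (9, 8, 7, p, 26), (9, 8, 7, s, 26)}
Projecting to D, E, G (9 duplicate(s) eliminated): {(10, 9, 33), (16, 39, 18), (2, 39, 11), (21, 9, 28), (7, 9, 8)}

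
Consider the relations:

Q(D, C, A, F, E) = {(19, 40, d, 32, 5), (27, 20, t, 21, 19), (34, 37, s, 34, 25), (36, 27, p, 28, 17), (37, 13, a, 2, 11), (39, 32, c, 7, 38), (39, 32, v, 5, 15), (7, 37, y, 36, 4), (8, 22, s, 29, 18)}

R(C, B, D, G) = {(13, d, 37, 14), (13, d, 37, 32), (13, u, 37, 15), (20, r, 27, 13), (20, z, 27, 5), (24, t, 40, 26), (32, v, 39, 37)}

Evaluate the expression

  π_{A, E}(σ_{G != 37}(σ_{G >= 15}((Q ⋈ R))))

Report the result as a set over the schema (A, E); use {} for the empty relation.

Natural join on D, C: {(27, 20, t, 21, 19, r, 13), (27, 20, t, 21, 19, z, 5), (37, 13, a, 2, 11, d, 14), (37, 13, a, 2, 11, d, 32), (37, 13, a, 2, 11, u, 15), (39, 32, c, 7, 38, v, 37), (39, 32, v, 5, 15, v, 37)}
σ[G >= 15]: keep tuples satisfying G >= 15 → {(37, 13, a, 2, 11, d, 32), (37, 13, a, 2, 11, u, 15), (39, 32, c, 7, 38, v, 37), (39, 32, v, 5, 15, v, 37)}
σ[G != 37]: keep tuples satisfying G != 37 → {(37, 13, a, 2, 11, d, 32), (37, 13, a, 2, 11, u, 15)}
π[A, E]: project onto (A, E) (1 duplicate(s) eliminated) → {(a, 11)}

{(a, 11)}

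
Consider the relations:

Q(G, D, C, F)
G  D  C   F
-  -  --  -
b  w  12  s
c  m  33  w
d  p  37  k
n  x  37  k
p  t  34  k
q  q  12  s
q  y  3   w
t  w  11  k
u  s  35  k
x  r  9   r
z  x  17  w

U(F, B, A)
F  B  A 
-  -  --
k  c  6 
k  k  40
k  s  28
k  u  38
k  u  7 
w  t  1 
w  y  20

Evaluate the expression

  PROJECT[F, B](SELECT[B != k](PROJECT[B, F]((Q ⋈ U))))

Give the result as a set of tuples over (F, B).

Natural join on F: {(c, m, 33, w, t, 1), (c, m, 33, w, y, 20), (d, p, 37, k, c, 6), (d, p, 37, k, k, 40), (d, p, 37, k, s, 28), (d, p, 37, k, u, 38), (d, p, 37, k, u, 7), (n, x, 37, k, c, 6), (n, x, 37, k, k, 40), (n, x, 37, k, s, 28), (n, x, 37, k, u, 38), (n, x, 37, k, u, 7), (p, t, 34, k, c, 6), (p, t, 34, k, k, 40), (p, t, 34, k, s, 28), (p, t, 34, k, u, 38), (p, t, 34, k, u, 7), (q, y, 3, w, t, 1), (q, y, 3, w, y, 20), (t, w, 11, k, c, 6), (t, w, 11, k, k, 40), (t, w, 11, k, s, 28), (t, w, 11, k, u, 38), (t, w, 11, k, u, 7), (u, s, 35, k, c, 6), (u, s, 35, k, k, 40), (u, s, 35, k, s, 28), (u, s, 35, k, u, 38), (u, s, 35, k, u, 7), (z, x, 17, w, t, 1), (z, x, 17, w, y, 20)}
Projecting to B, F (25 duplicate(s) eliminated): {(c, k), (k, k), (s, k), (t, w), (u, k), (y, w)}
Selection B != k: {(c, k), (s, k), (t, w), (u, k), (y, w)}
Projecting to F, B: {(k, c), (k, s), (k, u), (w, t), (w, y)}

{(k, c), (k, s), (k, u), (w, t), (w, y)}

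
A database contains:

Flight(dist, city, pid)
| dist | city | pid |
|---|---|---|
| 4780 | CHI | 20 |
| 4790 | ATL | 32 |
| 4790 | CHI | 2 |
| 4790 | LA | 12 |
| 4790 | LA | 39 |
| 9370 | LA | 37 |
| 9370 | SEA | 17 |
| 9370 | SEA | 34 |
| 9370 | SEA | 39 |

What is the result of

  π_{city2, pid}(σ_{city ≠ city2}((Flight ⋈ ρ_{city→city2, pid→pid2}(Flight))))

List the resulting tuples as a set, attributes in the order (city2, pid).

{(ATL, 12), (ATL, 2), (ATL, 39), (CHI, 12), (CHI, 32), (CHI, 39), (LA, 17), (LA, 2), (LA, 32), (LA, 34), (LA, 39), (SEA, 37)}

ρ[city→city2, pid→pid2]: schema becomes (dist, city2, pid2); tuples unchanged.
Joining Flight and ρ_{city→city2, pid→pid2}(Flight) on dist yields {(4780, CHI, 20, CHI, 20), (4790, ATL, 32, ATL, 32), (4790, ATL, 32, CHI, 2), (4790, ATL, 32, LA, 12), (4790, ATL, 32, LA, 39), (4790, CHI, 2, ATL, 32), (4790, CHI, 2, CHI, 2), (4790, CHI, 2, LA, 12), (4790, CHI, 2, LA, 39), (4790, LA, 12, ATL, 32), (4790, LA, 12, CHI, 2), (4790, LA, 12, LA, 12), (4790, LA, 12, LA, 39), (4790, LA, 39, ATL, 32), (4790, LA, 39, CHI, 2), (4790, LA, 39, LA, 12), (4790, LA, 39, LA, 39), (9370, LA, 37, LA, 37), (9370, LA, 37, SEA, 17), (9370, LA, 37, SEA, 34), (9370, LA, 37, SEA, 39), (9370, SEA, 17, LA, 37), (9370, SEA, 17, SEA, 17), (9370, SEA, 17, SEA, 34), (9370, SEA, 17, SEA, 39), (9370, SEA, 34, LA, 37), (9370, SEA, 34, SEA, 17), (9370, SEA, 34, SEA, 34), (9370, SEA, 34, SEA, 39), (9370, SEA, 39, LA, 37), (9370, SEA, 39, SEA, 17), (9370, SEA, 39, SEA, 34), (9370, SEA, 39, SEA, 39)}.
σ[city ≠ city2]: keep tuples satisfying city ≠ city2 → {(4790, ATL, 32, CHI, 2), (4790, ATL, 32, LA, 12), (4790, ATL, 32, LA, 39), (4790, CHI, 2, ATL, 32), (4790, CHI, 2, LA, 12), (4790, CHI, 2, LA, 39), (4790, LA, 12, ATL, 32), (4790, LA, 12, CHI, 2), (4790, LA, 39, ATL, 32), (4790, LA, 39, CHI, 2), (9370, LA, 37, SEA, 17), (9370, LA, 37, SEA, 34), (9370, LA, 37, SEA, 39), (9370, SEA, 17, LA, 37), (9370, SEA, 34, LA, 37), (9370, SEA, 39, LA, 37)}
Projecting to city2, pid (4 duplicate(s) eliminated): {(ATL, 12), (ATL, 2), (ATL, 39), (CHI, 12), (CHI, 32), (CHI, 39), (LA, 17), (LA, 2), (LA, 32), (LA, 34), (LA, 39), (SEA, 37)}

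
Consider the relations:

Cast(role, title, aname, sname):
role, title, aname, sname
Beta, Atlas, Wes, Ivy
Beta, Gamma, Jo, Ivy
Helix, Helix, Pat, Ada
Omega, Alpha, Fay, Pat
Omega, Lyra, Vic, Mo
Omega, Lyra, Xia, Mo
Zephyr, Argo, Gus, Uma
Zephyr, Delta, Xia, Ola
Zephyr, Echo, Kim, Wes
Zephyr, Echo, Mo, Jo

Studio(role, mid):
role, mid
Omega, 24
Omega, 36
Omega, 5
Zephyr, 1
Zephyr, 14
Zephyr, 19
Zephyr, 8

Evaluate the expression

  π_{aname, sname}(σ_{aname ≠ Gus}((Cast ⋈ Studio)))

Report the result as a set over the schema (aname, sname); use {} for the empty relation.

Natural join on role: {(Omega, Alpha, Fay, Pat, 24), (Omega, Alpha, Fay, Pat, 36), (Omega, Alpha, Fay, Pat, 5), (Omega, Lyra, Vic, Mo, 24), (Omega, Lyra, Vic, Mo, 36), (Omega, Lyra, Vic, Mo, 5), (Omega, Lyra, Xia, Mo, 24), (Omega, Lyra, Xia, Mo, 36), (Omega, Lyra, Xia, Mo, 5), (Zephyr, Argo, Gus, Uma, 1), (Zephyr, Argo, Gus, Uma, 14), (Zephyr, Argo, Gus, Uma, 19), (Zephyr, Argo, Gus, Uma, 8), (Zephyr, Delta, Xia, Ola, 1), (Zephyr, Delta, Xia, Ola, 14), (Zephyr, Delta, Xia, Ola, 19), (Zephyr, Delta, Xia, Ola, 8), (Zephyr, Echo, Kim, Wes, 1), (Zephyr, Echo, Kim, Wes, 14), (Zephyr, Echo, Kim, Wes, 19), (Zephyr, Echo, Kim, Wes, 8), (Zephyr, Echo, Mo, Jo, 1), (Zephyr, Echo, Mo, Jo, 14), (Zephyr, Echo, Mo, Jo, 19), (Zephyr, Echo, Mo, Jo, 8)}
σ[aname ≠ Gus]: keep tuples satisfying aname ≠ Gus → {(Omega, Alpha, Fay, Pat, 24), (Omega, Alpha, Fay, Pat, 36), (Omega, Alpha, Fay, Pat, 5), (Omega, Lyra, Vic, Mo, 24), (Omega, Lyra, Vic, Mo, 36), (Omega, Lyra, Vic, Mo, 5), (Omega, Lyra, Xia, Mo, 24), (Omega, Lyra, Xia, Mo, 36), (Omega, Lyra, Xia, Mo, 5), (Zephyr, Delta, Xia, Ola, 1), (Zephyr, Delta, Xia, Ola, 14), (Zephyr, Delta, Xia, Ola, 19), (Zephyr, Delta, Xia, Ola, 8), (Zephyr, Echo, Kim, Wes, 1), (Zephyr, Echo, Kim, Wes, 14), (Zephyr, Echo, Kim, Wes, 19), (Zephyr, Echo, Kim, Wes, 8), (Zephyr, Echo, Mo, Jo, 1), (Zephyr, Echo, Mo, Jo, 14), (Zephyr, Echo, Mo, Jo, 19), (Zephyr, Echo, Mo, Jo, 8)}
Keep only column(s) aname, sname (15 duplicate(s) eliminated): {(Fay, Pat), (Kim, Wes), (Mo, Jo), (Vic, Mo), (Xia, Mo), (Xia, Ola)}

{(Fay, Pat), (Kim, Wes), (Mo, Jo), (Vic, Mo), (Xia, Mo), (Xia, Ola)}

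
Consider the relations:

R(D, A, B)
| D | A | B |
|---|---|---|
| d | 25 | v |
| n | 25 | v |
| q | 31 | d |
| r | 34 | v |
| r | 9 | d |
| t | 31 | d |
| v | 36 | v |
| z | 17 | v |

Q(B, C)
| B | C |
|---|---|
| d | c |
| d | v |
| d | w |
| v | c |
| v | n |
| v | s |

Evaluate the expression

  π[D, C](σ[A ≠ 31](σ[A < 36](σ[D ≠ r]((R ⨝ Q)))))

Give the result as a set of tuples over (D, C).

{(d, c), (d, n), (d, s), (n, c), (n, n), (n, s), (z, c), (z, n), (z, s)}

Natural join on B: {(d, 25, v, c), (d, 25, v, n), (d, 25, v, s), (n, 25, v, c), (n, 25, v, n), (n, 25, v, s), (q, 31, d, c), (q, 31, d, v), (q, 31, d, w), (r, 34, v, c), (r, 34, v, n), (r, 34, v, s), (r, 9, d, c), (r, 9, d, v), (r, 9, d, w), (t, 31, d, c), (t, 31, d, v), (t, 31, d, w), (v, 36, v, c), (v, 36, v, n), (v, 36, v, s), (z, 17, v, c), (z, 17, v, n), (z, 17, v, s)}
σ[D ≠ r]: keep tuples satisfying D ≠ r → {(d, 25, v, c), (d, 25, v, n), (d, 25, v, s), (n, 25, v, c), (n, 25, v, n), (n, 25, v, s), (q, 31, d, c), (q, 31, d, v), (q, 31, d, w), (t, 31, d, c), (t, 31, d, v), (t, 31, d, w), (v, 36, v, c), (v, 36, v, n), (v, 36, v, s), (z, 17, v, c), (z, 17, v, n), (z, 17, v, s)}
σ[A < 36]: keep tuples satisfying A < 36 → {(d, 25, v, c), (d, 25, v, n), (d, 25, v, s), (n, 25, v, c), (n, 25, v, n), (n, 25, v, s), (q, 31, d, c), (q, 31, d, v), (q, 31, d, w), (t, 31, d, c), (t, 31, d, v), (t, 31, d, w), (z, 17, v, c), (z, 17, v, n), (z, 17, v, s)}
σ[A ≠ 31]: keep tuples satisfying A ≠ 31 → {(d, 25, v, c), (d, 25, v, n), (d, 25, v, s), (n, 25, v, c), (n, 25, v, n), (n, 25, v, s), (z, 17, v, c), (z, 17, v, n), (z, 17, v, s)}
π_{D, C} gives {(d, c), (d, n), (d, s), (n, c), (n, n), (n, s), (z, c), (z, n), (z, s)}.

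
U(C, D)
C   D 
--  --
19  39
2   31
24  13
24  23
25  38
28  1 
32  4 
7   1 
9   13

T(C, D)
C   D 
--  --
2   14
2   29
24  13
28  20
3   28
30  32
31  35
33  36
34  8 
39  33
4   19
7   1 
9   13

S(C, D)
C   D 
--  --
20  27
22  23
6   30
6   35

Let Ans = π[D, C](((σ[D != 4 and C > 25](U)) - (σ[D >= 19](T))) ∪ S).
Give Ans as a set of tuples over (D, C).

{(1, 28), (23, 22), (27, 20), (30, 6), (35, 6)}

Selection D != 4 and C > 25: {(28, 1)}
Selection D >= 19: {(2, 29), (28, 20), (3, 28), (30, 32), (31, 35), (33, 36), (39, 33), (4, 19)}
Taking the difference: {(28, 1)}
Taking the union: {(20, 27), (22, 23), (28, 1), (6, 30), (6, 35)}
π_{D, C} gives {(1, 28), (23, 22), (27, 20), (30, 6), (35, 6)}.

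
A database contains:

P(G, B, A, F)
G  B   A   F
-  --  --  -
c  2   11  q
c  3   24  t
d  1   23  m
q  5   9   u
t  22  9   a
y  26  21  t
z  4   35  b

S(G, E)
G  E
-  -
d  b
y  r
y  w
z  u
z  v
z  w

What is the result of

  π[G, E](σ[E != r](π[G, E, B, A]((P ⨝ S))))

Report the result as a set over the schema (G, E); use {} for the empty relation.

{(d, b), (y, w), (z, u), (z, v), (z, w)}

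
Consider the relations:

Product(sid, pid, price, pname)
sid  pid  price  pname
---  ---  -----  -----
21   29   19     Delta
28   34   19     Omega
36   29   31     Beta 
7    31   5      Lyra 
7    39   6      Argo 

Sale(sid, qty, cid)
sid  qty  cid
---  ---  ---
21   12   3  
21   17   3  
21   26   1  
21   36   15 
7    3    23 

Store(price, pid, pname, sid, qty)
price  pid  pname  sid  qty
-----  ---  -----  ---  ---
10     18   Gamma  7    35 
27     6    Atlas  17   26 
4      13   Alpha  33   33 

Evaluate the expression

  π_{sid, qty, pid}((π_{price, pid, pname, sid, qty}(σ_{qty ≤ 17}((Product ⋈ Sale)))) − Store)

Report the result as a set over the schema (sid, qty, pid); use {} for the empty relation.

{(21, 12, 29), (21, 17, 29), (7, 3, 31), (7, 3, 39)}

Natural join on sid: {(21, 29, 19, Delta, 12, 3), (21, 29, 19, Delta, 17, 3), (21, 29, 19, Delta, 26, 1), (21, 29, 19, Delta, 36, 15), (7, 31, 5, Lyra, 3, 23), (7, 39, 6, Argo, 3, 23)}
Selection qty ≤ 17: {(21, 29, 19, Delta, 12, 3), (21, 29, 19, Delta, 17, 3), (7, 31, 5, Lyra, 3, 23), (7, 39, 6, Argo, 3, 23)}
Keep only column(s) price, pid, pname, sid, qty: {(19, 29, Delta, 21, 12), (19, 29, Delta, 21, 17), (5, 31, Lyra, 7, 3), (6, 39, Argo, 7, 3)}
Difference: {(19, 29, Delta, 21, 12), (19, 29, Delta, 21, 17), (5, 31, Lyra, 7, 3), (6, 39, Argo, 7, 3)} with {(10, 18, Gamma, 7, 35), (27, 6, Atlas, 17, 26), (4, 13, Alpha, 33, 33)} → {(19, 29, Delta, 21, 12), (19, 29, Delta, 21, 17), (5, 31, Lyra, 7, 3), (6, 39, Argo, 7, 3)}
Keep only column(s) sid, qty, pid: {(21, 12, 29), (21, 17, 29), (7, 3, 31), (7, 3, 39)}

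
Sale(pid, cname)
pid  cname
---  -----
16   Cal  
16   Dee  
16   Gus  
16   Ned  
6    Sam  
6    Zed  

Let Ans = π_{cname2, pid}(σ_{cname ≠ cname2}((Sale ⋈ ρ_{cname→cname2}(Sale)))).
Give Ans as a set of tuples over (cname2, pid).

ρ[cname→cname2]: schema becomes (pid, cname2); tuples unchanged.
Joining Sale and ρ_{cname→cname2}(Sale) on pid yields {(16, Cal, Cal), (16, Cal, Dee), (16, Cal, Gus), (16, Cal, Ned), (16, Dee, Cal), (16, Dee, Dee), (16, Dee, Gus), (16, Dee, Ned), (16, Gus, Cal), (16, Gus, Dee), (16, Gus, Gus), (16, Gus, Ned), (16, Ned, Cal), (16, Ned, Dee), (16, Ned, Gus), (16, Ned, Ned), (6, Sam, Sam), (6, Sam, Zed), (6, Zed, Sam), (6, Zed, Zed)}.
σ[cname ≠ cname2]: keep tuples satisfying cname ≠ cname2 → {(16, Cal, Dee), (16, Cal, Gus), (16, Cal, Ned), (16, Dee, Cal), (16, Dee, Gus), (16, Dee, Ned), (16, Gus, Cal), (16, Gus, Dee), (16, Gus, Ned), (16, Ned, Cal), (16, Ned, Dee), (16, Ned, Gus), (6, Sam, Zed), (6, Zed, Sam)}
Projecting to cname2, pid (8 duplicate(s) eliminated): {(Cal, 16), (Dee, 16), (Gus, 16), (Ned, 16), (Sam, 6), (Zed, 6)}

{(Cal, 16), (Dee, 16), (Gus, 16), (Ned, 16), (Sam, 6), (Zed, 6)}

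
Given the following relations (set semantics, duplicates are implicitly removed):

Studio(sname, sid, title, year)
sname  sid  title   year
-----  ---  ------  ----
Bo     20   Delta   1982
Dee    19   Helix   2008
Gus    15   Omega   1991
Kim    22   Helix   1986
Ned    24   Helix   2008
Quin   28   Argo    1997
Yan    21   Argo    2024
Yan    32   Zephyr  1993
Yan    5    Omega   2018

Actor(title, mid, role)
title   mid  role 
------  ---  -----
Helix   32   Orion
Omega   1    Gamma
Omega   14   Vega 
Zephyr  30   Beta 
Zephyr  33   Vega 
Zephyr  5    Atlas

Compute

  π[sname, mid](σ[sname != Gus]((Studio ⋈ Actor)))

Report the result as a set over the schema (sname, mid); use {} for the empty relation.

{(Dee, 32), (Kim, 32), (Ned, 32), (Yan, 1), (Yan, 14), (Yan, 30), (Yan, 33), (Yan, 5)}

Natural join on title: {(Dee, 19, Helix, 2008, 32, Orion), (Gus, 15, Omega, 1991, 1, Gamma), (Gus, 15, Omega, 1991, 14, Vega), (Kim, 22, Helix, 1986, 32, Orion), (Ned, 24, Helix, 2008, 32, Orion), (Yan, 32, Zephyr, 1993, 30, Beta), (Yan, 32, Zephyr, 1993, 33, Vega), (Yan, 32, Zephyr, 1993, 5, Atlas), (Yan, 5, Omega, 2018, 1, Gamma), (Yan, 5, Omega, 2018, 14, Vega)}
Apply σ_{sname != Gus}; surviving tuples: {(Dee, 19, Helix, 2008, 32, Orion), (Kim, 22, Helix, 1986, 32, Orion), (Ned, 24, Helix, 2008, 32, Orion), (Yan, 32, Zephyr, 1993, 30, Beta), (Yan, 32, Zephyr, 1993, 33, Vega), (Yan, 32, Zephyr, 1993, 5, Atlas), (Yan, 5, Omega, 2018, 1, Gamma), (Yan, 5, Omega, 2018, 14, Vega)}
Projecting to sname, mid: {(Dee, 32), (Kim, 32), (Ned, 32), (Yan, 1), (Yan, 14), (Yan, 30), (Yan, 33), (Yan, 5)}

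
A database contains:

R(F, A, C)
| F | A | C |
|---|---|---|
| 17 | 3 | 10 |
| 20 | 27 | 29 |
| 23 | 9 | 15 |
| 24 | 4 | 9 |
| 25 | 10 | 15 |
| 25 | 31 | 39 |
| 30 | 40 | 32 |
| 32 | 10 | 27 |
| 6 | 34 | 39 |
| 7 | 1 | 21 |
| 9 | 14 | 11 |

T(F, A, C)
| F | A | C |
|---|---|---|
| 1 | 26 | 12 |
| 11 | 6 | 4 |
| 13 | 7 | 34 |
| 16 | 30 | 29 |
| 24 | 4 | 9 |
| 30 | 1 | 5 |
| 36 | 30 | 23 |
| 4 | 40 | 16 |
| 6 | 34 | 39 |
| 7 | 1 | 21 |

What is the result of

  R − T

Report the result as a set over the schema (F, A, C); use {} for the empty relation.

{(17, 3, 10), (20, 27, 29), (23, 9, 15), (25, 10, 15), (25, 31, 39), (30, 40, 32), (32, 10, 27), (9, 14, 11)}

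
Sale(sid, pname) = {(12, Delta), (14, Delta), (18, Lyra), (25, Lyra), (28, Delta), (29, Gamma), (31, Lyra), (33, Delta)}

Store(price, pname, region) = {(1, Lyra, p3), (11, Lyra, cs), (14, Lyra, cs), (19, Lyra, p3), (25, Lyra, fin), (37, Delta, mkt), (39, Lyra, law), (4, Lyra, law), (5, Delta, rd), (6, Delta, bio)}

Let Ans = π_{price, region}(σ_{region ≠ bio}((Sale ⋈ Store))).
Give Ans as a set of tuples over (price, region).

{(1, p3), (11, cs), (14, cs), (19, p3), (25, fin), (37, mkt), (39, law), (4, law), (5, rd)}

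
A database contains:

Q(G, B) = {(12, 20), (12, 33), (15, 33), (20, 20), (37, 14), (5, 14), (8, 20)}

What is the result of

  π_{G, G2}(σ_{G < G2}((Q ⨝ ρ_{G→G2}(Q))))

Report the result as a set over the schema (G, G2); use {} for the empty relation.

{(12, 15), (12, 20), (5, 37), (8, 12), (8, 20)}

ρ[G→G2]: schema becomes (G2, B); tuples unchanged.
Q ⋈ ρ_{G→G2}(Q) (natural join on B): {(12, 20, 12), (12, 20, 20), (12, 20, 8), (12, 33, 12), (12, 33, 15), (15, 33, 12), (15, 33, 15), (20, 20, 12), (20, 20, 20), (20, 20, 8), (37, 14, 37), (37, 14, 5), (5, 14, 37), (5, 14, 5), (8, 20, 12), (8, 20, 20), (8, 20, 8)}
Filtering on G < G2 leaves {(12, 20, 20), (12, 33, 15), (5, 14, 37), (8, 20, 12), (8, 20, 20)}.
π[G, G2]: project onto (G, G2) → {(12, 15), (12, 20), (5, 37), (8, 12), (8, 20)}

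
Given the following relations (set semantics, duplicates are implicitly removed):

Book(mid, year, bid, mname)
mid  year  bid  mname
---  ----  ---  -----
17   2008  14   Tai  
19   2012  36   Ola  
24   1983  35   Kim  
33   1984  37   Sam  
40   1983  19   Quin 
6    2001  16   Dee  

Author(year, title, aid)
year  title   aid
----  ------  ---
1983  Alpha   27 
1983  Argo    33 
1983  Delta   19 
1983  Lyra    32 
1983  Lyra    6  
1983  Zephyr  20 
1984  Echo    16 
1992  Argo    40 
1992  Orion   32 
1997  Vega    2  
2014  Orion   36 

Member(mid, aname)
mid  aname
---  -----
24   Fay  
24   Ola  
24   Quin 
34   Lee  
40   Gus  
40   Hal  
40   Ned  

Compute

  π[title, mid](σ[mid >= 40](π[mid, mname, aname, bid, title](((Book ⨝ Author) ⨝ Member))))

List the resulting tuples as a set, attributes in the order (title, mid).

{(Alpha, 40), (Argo, 40), (Delta, 40), (Lyra, 40), (Zephyr, 40)}

Natural join on year: {(24, 1983, 35, Kim, Alpha, 27), (24, 1983, 35, Kim, Argo, 33), (24, 1983, 35, Kim, Delta, 19), (24, 1983, 35, Kim, Lyra, 32), (24, 1983, 35, Kim, Lyra, 6), (24, 1983, 35, Kim, Zephyr, 20), (33, 1984, 37, Sam, Echo, 16), (40, 1983, 19, Quin, Alpha, 27), (40, 1983, 19, Quin, Argo, 33), (40, 1983, 19, Quin, Delta, 19), (40, 1983, 19, Quin, Lyra, 32), (40, 1983, 19, Quin, Lyra, 6), (40, 1983, 19, Quin, Zephyr, 20)}
Natural join on mid: {(24, 1983, 35, Kim, Alpha, 27, Fay), (24, 1983, 35, Kim, Alpha, 27, Ola), (24, 1983, 35, Kim, Alpha, 27, Quin), (24, 1983, 35, Kim, Argo, 33, Fay), (24, 1983, 35, Kim, Argo, 33, Ola), (24, 1983, 35, Kim, Argo, 33, Quin), (24, 1983, 35, Kim, Delta, 19, Fay), (24, 1983, 35, Kim, Delta, 19, Ola), (24, 1983, 35, Kim, Delta, 19, Quin), (24, 1983, 35, Kim, Lyra, 32, Fay), (24, 1983, 35, Kim, Lyra, 32, Ola), (24, 1983, 35, Kim, Lyra, 32, Quin), (24, 1983, 35, Kim, Lyra, 6, Fay), (24, 1983, 35, Kim, Lyra, 6, Ola), (24, 1983, 35, Kim, Lyra, 6, Quin), (24, 1983, 35, Kim, Zephyr, 20, Fay), (24, 1983, 35, Kim, Zephyr, 20, Ola), (24, 1983, 35, Kim, Zephyr, 20, Quin), (40, 1983, 19, Quin, Alpha, 27, Gus), (40, 1983, 19, Quin, Alpha, 27, Hal), (40, 1983, 19, Quin, Alpha, 27, Ned), (40, 1983, 19, Quin, Argo, 33, Gus), (40, 1983, 19, Quin, Argo, 33, Hal), (40, 1983, 19, Quin, Argo, 33, Ned), (40, 1983, 19, Quin, Delta, 19, Gus), (40, 1983, 19, Quin, Delta, 19, Hal), (40, 1983, 19, Quin, Delta, 19, Ned), (40, 1983, 19, Quin, Lyra, 32, Gus), (40, 1983, 19, Quin, Lyra, 32, Hal), (40, 1983, 19, Quin, Lyra, 32, Ned), (40, 1983, 19, Quin, Lyra, 6, Gus), (40, 1983, 19, Quin, Lyra, 6, Hal), (40, 1983, 19, Quin, Lyra, 6, Ned), (40, 1983, 19, Quin, Zephyr, 20, Gus), (40, 1983, 19, Quin, Zephyr, 20, Hal), (40, 1983, 19, Quin, Zephyr, 20, Ned)}
π_{mid, mname, aname, bid, title} gives {(24, Kim, Fay, 35, Alpha), (24, Kim, Fay, 35, Argo), (24, Kim, Fay, 35, Delta), (24, Kim, Fay, 35, Lyra), (24, Kim, Fay, 35, Zephyr), (24, Kim, Ola, 35, Alpha), (24, Kim, Ola, 35, Argo), (24, Kim, Ola, 35, Delta), (24, Kim, Ola, 35, Lyra), (24, Kim, Ola, 35, Zephyr), (24, Kim, Quin, 35, Alpha), (24, Kim, Quin, 35, Argo), (24, Kim, Quin, 35, Delta), (24, Kim, Quin, 35, Lyra), (24, Kim, Quin, 35, Zephyr), (40, Quin, Gus, 19, Alpha), (40, Quin, Gus, 19, Argo), (40, Quin, Gus, 19, Delta), (40, Quin, Gus, 19, Lyra), (40, Quin, Gus, 19, Zephyr), (40, Quin, Hal, 19, Alpha), (40, Quin, Hal, 19, Argo), (40, Quin, Hal, 19, Delta), (40, Quin, Hal, 19, Lyra), (40, Quin, Hal, 19, Zephyr), (40, Quin, Ned, 19, Alpha), (40, Quin, Ned, 19, Argo), (40, Quin, Ned, 19, Delta), (40, Quin, Ned, 19, Lyra), (40, Quin, Ned, 19, Zephyr)} (6 duplicate(s) eliminated).
σ[mid >= 40]: keep tuples satisfying mid >= 40 → {(40, Quin, Gus, 19, Alpha), (40, Quin, Gus, 19, Argo), (40, Quin, Gus, 19, Delta), (40, Quin, Gus, 19, Lyra), (40, Quin, Gus, 19, Zephyr), (40, Quin, Hal, 19, Alpha), (40, Quin, Hal, 19, Argo), (40, Quin, Hal, 19, Delta), (40, Quin, Hal, 19, Lyra), (40, Quin, Hal, 19, Zephyr), (40, Quin, Ned, 19, Alpha), (40, Quin, Ned, 19, Argo), (40, Quin, Ned, 19, Delta), (40, Quin, Ned, 19, Lyra), (40, Quin, Ned, 19, Zephyr)}
π_{title, mid} gives {(Alpha, 40), (Argo, 40), (Delta, 40), (Lyra, 40), (Zephyr, 40)} (10 duplicate(s) eliminated).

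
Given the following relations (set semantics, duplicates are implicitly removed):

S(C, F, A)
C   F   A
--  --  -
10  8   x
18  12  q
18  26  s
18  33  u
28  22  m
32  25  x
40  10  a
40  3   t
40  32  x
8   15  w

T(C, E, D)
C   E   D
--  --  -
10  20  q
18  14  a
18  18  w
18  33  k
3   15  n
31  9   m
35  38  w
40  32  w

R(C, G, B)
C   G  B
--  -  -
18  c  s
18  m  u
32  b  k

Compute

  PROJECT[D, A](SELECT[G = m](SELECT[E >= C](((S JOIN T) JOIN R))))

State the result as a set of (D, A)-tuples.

S ⋈ T (natural join on C): {(10, 8, x, 20, q), (18, 12, q, 14, a), (18, 12, q, 18, w), (18, 12, q, 33, k), (18, 26, s, 14, a), (18, 26, s, 18, w), (18, 26, s, 33, k), (18, 33, u, 14, a), (18, 33, u, 18, w), (18, 33, u, 33, k), (40, 10, a, 32, w), (40, 3, t, 32, w), (40, 32, x, 32, w)}
(S JOIN T) ⋈ R (natural join on C): {(18, 12, q, 14, a, c, s), (18, 12, q, 14, a, m, u), (18, 12, q, 18, w, c, s), (18, 12, q, 18, w, m, u), (18, 12, q, 33, k, c, s), (18, 12, q, 33, k, m, u), (18, 26, s, 14, a, c, s), (18, 26, s, 14, a, m, u), (18, 26, s, 18, w, c, s), (18, 26, s, 18, w, m, u), (18, 26, s, 33, k, c, s), (18, 26, s, 33, k, m, u), (18, 33, u, 14, a, c, s), (18, 33, u, 14, a, m, u), (18, 33, u, 18, w, c, s), (18, 33, u, 18, w, m, u), (18, 33, u, 33, k, c, s), (18, 33, u, 33, k, m, u)}
Filtering on E >= C leaves {(18, 12, q, 18, w, c, s), (18, 12, q, 18, w, m, u), (18, 12, q, 33, k, c, s), (18, 12, q, 33, k, m, u), (18, 26, s, 18, w, c, s), (18, 26, s, 18, w, m, u), (18, 26, s, 33, k, c, s), (18, 26, s, 33, k, m, u), (18, 33, u, 18, w, c, s), (18, 33, u, 18, w, m, u), (18, 33, u, 33, k, c, s), (18, 33, u, 33, k, m, u)}.
Filtering on G = m leaves {(18, 12, q, 18, w, m, u), (18, 12, q, 33, k, m, u), (18, 26, s, 18, w, m, u), (18, 26, s, 33, k, m, u), (18, 33, u, 18, w, m, u), (18, 33, u, 33, k, m, u)}.
Keep only column(s) D, A: {(k, q), (k, s), (k, u), (w, q), (w, s), (w, u)}

{(k, q), (k, s), (k, u), (w, q), (w, s), (w, u)}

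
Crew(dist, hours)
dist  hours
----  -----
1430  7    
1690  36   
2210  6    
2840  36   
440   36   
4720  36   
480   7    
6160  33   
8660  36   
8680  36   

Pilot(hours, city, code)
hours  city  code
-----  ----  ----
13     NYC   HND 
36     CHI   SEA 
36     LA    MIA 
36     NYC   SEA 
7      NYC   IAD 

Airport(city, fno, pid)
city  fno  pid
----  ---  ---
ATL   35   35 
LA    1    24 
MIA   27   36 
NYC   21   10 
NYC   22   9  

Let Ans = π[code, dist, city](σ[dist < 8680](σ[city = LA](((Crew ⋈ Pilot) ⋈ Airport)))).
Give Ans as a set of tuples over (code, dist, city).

{(MIA, 1690, LA), (MIA, 2840, LA), (MIA, 440, LA), (MIA, 4720, LA), (MIA, 8660, LA)}

Natural join on hours: {(1430, 7, NYC, IAD), (1690, 36, CHI, SEA), (1690, 36, LA, MIA), (1690, 36, NYC, SEA), (2840, 36, CHI, SEA), (2840, 36, LA, MIA), (2840, 36, NYC, SEA), (440, 36, CHI, SEA), (440, 36, LA, MIA), (440, 36, NYC, SEA), (4720, 36, CHI, SEA), (4720, 36, LA, MIA), (4720, 36, NYC, SEA), (480, 7, NYC, IAD), (8660, 36, CHI, SEA), (8660, 36, LA, MIA), (8660, 36, NYC, SEA), (8680, 36, CHI, SEA), (8680, 36, LA, MIA), (8680, 36, NYC, SEA)}
Natural join on city: {(1430, 7, NYC, IAD, 21, 10), (1430, 7, NYC, IAD, 22, 9), (1690, 36, LA, MIA, 1, 24), (1690, 36, NYC, SEA, 21, 10), (1690, 36, NYC, SEA, 22, 9), (2840, 36, LA, MIA, 1, 24), (2840, 36, NYC, SEA, 21, 10), (2840, 36, NYC, SEA, 22, 9), (440, 36, LA, MIA, 1, 24), (440, 36, NYC, SEA, 21, 10), (440, 36, NYC, SEA, 22, 9), (4720, 36, LA, MIA, 1, 24), (4720, 36, NYC, SEA, 21, 10), (4720, 36, NYC, SEA, 22, 9), (480, 7, NYC, IAD, 21, 10), (480, 7, NYC, IAD, 22, 9), (8660, 36, LA, MIA, 1, 24), (8660, 36, NYC, SEA, 21, 10), (8660, 36, NYC, SEA, 22, 9), (8680, 36, LA, MIA, 1, 24), (8680, 36, NYC, SEA, 21, 10), (8680, 36, NYC, SEA, 22, 9)}
Selection city = LA: {(1690, 36, LA, MIA, 1, 24), (2840, 36, LA, MIA, 1, 24), (440, 36, LA, MIA, 1, 24), (4720, 36, LA, MIA, 1, 24), (8660, 36, LA, MIA, 1, 24), (8680, 36, LA, MIA, 1, 24)}
Selection dist < 8680: {(1690, 36, LA, MIA, 1, 24), (2840, 36, LA, MIA, 1, 24), (440, 36, LA, MIA, 1, 24), (4720, 36, LA, MIA, 1, 24), (8660, 36, LA, MIA, 1, 24)}
π[code, dist, city]: project onto (code, dist, city) → {(MIA, 1690, LA), (MIA, 2840, LA), (MIA, 440, LA), (MIA, 4720, LA), (MIA, 8660, LA)}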